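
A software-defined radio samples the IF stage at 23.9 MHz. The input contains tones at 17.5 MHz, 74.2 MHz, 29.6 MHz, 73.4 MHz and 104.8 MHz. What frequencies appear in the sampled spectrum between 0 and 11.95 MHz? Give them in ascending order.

1.7 MHz, 2.5 MHz, 5.7 MHz, 6.4 MHz, 9.2 MHz

fs/2 = 11.95 MHz.
17.5 MHz > fs/2 = 11.95 MHz, folds to fs − 17.5 MHz = 6.4 MHz.
74.2 MHz mod fs = 2.5 MHz.
2.5 MHz ≤ fs/2 = 11.95 MHz, appears at 2.5 MHz.
29.6 MHz mod fs = 5.7 MHz.
5.7 MHz ≤ fs/2 = 11.95 MHz, appears at 5.7 MHz.
73.4 MHz mod fs = 1.7 MHz.
1.7 MHz ≤ fs/2 = 11.95 MHz, appears at 1.7 MHz.
104.8 MHz mod fs = 9.2 MHz.
9.2 MHz ≤ fs/2 = 11.95 MHz, appears at 9.2 MHz.
Distinct values: {1.7 MHz, 2.5 MHz, 5.7 MHz, 6.4 MHz, 9.2 MHz}.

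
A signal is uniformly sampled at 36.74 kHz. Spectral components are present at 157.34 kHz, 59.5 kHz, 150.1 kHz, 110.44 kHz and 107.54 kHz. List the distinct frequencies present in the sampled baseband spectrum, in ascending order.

fs/2 = 18.37 kHz.
157.34 kHz mod fs = 10.38 kHz.
10.38 kHz ≤ fs/2 = 18.37 kHz, appears at 10.38 kHz.
59.5 kHz mod fs = 22.76 kHz.
22.76 kHz > fs/2 = 18.37 kHz, folds to fs − 22.76 kHz = 13.98 kHz.
150.1 kHz mod fs = 3.14 kHz.
3.14 kHz ≤ fs/2 = 18.37 kHz, appears at 3.14 kHz.
110.44 kHz mod fs = 0.22 kHz.
0.22 kHz ≤ fs/2 = 18.37 kHz, appears at 0.22 kHz.
107.54 kHz mod fs = 34.06 kHz.
34.06 kHz > fs/2 = 18.37 kHz, folds to fs − 34.06 kHz = 2.68 kHz.
Distinct values: {0.22 kHz, 2.68 kHz, 3.14 kHz, 10.38 kHz, 13.98 kHz}.

0.22 kHz, 2.68 kHz, 3.14 kHz, 10.38 kHz, 13.98 kHz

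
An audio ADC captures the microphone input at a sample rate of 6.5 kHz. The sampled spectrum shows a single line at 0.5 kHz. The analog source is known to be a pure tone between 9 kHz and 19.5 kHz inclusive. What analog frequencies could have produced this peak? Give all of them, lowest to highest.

Frequencies that alias to 0.5 kHz are k·fs ± 0.5 kHz for integer k ≥ 0.
k=0: 0.5 kHz.
k=1: 6 kHz, 7 kHz.
k=2: 12.5 kHz, 13.5 kHz.
k=3: 19 kHz, 20 kHz.
k=4: 25.5 kHz, 26.5 kHz.
Within [9 kHz, 19.5 kHz]: 12.5 kHz, 13.5 kHz, 19 kHz.

12.5 kHz, 13.5 kHz, 19 kHz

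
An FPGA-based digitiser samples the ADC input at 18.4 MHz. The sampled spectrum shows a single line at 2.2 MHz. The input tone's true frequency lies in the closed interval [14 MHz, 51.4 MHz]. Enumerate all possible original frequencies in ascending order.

Frequencies that alias to 2.2 MHz are k·fs ± 2.2 MHz for integer k ≥ 0.
k=0: 2.2 MHz.
k=1: 16.2 MHz, 20.6 MHz.
k=2: 34.6 MHz, 39 MHz.
k=3: 53 MHz, 57.4 MHz.
Within [14 MHz, 51.4 MHz]: 16.2 MHz, 20.6 MHz, 34.6 MHz, 39 MHz.

16.2 MHz, 20.6 MHz, 34.6 MHz, 39 MHz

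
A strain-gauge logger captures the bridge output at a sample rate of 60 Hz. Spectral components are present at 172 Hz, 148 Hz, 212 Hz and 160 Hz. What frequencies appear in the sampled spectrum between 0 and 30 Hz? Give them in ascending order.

8 Hz, 20 Hz, 28 Hz

fs/2 = 30 Hz.
172 Hz mod fs = 52 Hz.
52 Hz > fs/2 = 30 Hz, folds to fs − 52 Hz = 8 Hz.
148 Hz mod fs = 28 Hz.
28 Hz ≤ fs/2 = 30 Hz, appears at 28 Hz.
212 Hz mod fs = 32 Hz.
32 Hz > fs/2 = 30 Hz, folds to fs − 32 Hz = 28 Hz.
160 Hz mod fs = 40 Hz.
40 Hz > fs/2 = 30 Hz, folds to fs − 40 Hz = 20 Hz.
Distinct values: {8 Hz, 20 Hz, 28 Hz}.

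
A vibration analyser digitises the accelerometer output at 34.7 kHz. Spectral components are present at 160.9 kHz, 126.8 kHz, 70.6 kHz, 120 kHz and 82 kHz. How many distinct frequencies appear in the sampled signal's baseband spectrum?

4

fs/2 = 17.35 kHz.
160.9 kHz mod fs = 22.1 kHz.
22.1 kHz > fs/2 = 17.35 kHz, folds to fs − 22.1 kHz = 12.6 kHz.
126.8 kHz mod fs = 22.7 kHz.
22.7 kHz > fs/2 = 17.35 kHz, folds to fs − 22.7 kHz = 12 kHz.
70.6 kHz mod fs = 1.2 kHz.
1.2 kHz ≤ fs/2 = 17.35 kHz, appears at 1.2 kHz.
120 kHz mod fs = 15.9 kHz.
15.9 kHz ≤ fs/2 = 17.35 kHz, appears at 15.9 kHz.
82 kHz mod fs = 12.6 kHz.
12.6 kHz ≤ fs/2 = 17.35 kHz, appears at 12.6 kHz.
Distinct values: {1.2 kHz, 12 kHz, 12.6 kHz, 15.9 kHz} → 4.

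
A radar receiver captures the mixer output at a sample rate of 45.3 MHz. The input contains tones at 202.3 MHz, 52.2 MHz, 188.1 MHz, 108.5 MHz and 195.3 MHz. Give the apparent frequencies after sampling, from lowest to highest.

fs/2 = 22.65 MHz.
202.3 MHz mod fs = 21.1 MHz.
21.1 MHz ≤ fs/2 = 22.65 MHz, appears at 21.1 MHz.
52.2 MHz mod fs = 6.9 MHz.
6.9 MHz ≤ fs/2 = 22.65 MHz, appears at 6.9 MHz.
188.1 MHz mod fs = 6.9 MHz.
6.9 MHz ≤ fs/2 = 22.65 MHz, appears at 6.9 MHz.
108.5 MHz mod fs = 17.9 MHz.
17.9 MHz ≤ fs/2 = 22.65 MHz, appears at 17.9 MHz.
195.3 MHz mod fs = 14.1 MHz.
14.1 MHz ≤ fs/2 = 22.65 MHz, appears at 14.1 MHz.
Distinct values: {6.9 MHz, 14.1 MHz, 17.9 MHz, 21.1 MHz}.

6.9 MHz, 14.1 MHz, 17.9 MHz, 21.1 MHz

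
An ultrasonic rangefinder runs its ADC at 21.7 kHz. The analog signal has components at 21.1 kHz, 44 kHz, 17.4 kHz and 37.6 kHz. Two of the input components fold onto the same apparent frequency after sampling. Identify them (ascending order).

fs/2 = 10.85 kHz.
21.1 kHz > fs/2 = 10.85 kHz, folds to fs − 21.1 kHz = 0.6 kHz.
44 kHz mod fs = 0.6 kHz.
0.6 kHz ≤ fs/2 = 10.85 kHz, appears at 0.6 kHz.
17.4 kHz > fs/2 = 10.85 kHz, folds to fs − 17.4 kHz = 4.3 kHz.
37.6 kHz mod fs = 15.9 kHz.
15.9 kHz > fs/2 = 10.85 kHz, folds to fs − 15.9 kHz = 5.8 kHz.
21.1 kHz and 44 kHz both map to 0.6 kHz.

21.1 kHz, 44 kHz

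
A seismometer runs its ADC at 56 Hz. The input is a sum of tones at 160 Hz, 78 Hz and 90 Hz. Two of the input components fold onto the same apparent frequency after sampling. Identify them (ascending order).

fs/2 = 28 Hz.
160 Hz mod fs = 48 Hz.
48 Hz > fs/2 = 28 Hz, folds to fs − 48 Hz = 8 Hz.
78 Hz mod fs = 22 Hz.
22 Hz ≤ fs/2 = 28 Hz, appears at 22 Hz.
90 Hz mod fs = 34 Hz.
34 Hz > fs/2 = 28 Hz, folds to fs − 34 Hz = 22 Hz.
78 Hz and 90 Hz both map to 22 Hz.

78 Hz, 90 Hz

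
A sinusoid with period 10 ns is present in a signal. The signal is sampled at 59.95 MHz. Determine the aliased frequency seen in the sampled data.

19.9 MHz

T = 10 ns → f = 1/T = 100 MHz.
100 MHz mod fs = 40.05 MHz.
40.05 MHz > fs/2 = 29.975 MHz, folds to fs − 40.05 MHz = 19.9 MHz.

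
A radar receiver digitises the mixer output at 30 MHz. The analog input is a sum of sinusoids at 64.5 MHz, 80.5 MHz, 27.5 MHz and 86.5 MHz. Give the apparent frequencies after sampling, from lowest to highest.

2.5 MHz, 3.5 MHz, 4.5 MHz, 9.5 MHz

fs/2 = 15 MHz.
64.5 MHz mod fs = 4.5 MHz.
4.5 MHz ≤ fs/2 = 15 MHz, appears at 4.5 MHz.
80.5 MHz mod fs = 20.5 MHz.
20.5 MHz > fs/2 = 15 MHz, folds to fs − 20.5 MHz = 9.5 MHz.
27.5 MHz > fs/2 = 15 MHz, folds to fs − 27.5 MHz = 2.5 MHz.
86.5 MHz mod fs = 26.5 MHz.
26.5 MHz > fs/2 = 15 MHz, folds to fs − 26.5 MHz = 3.5 MHz.
Distinct values: {2.5 MHz, 3.5 MHz, 4.5 MHz, 9.5 MHz}.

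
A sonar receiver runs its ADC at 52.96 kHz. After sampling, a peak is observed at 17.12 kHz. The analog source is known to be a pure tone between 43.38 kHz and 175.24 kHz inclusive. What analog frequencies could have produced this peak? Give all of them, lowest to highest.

Frequencies that alias to 17.12 kHz are k·fs ± 17.12 kHz for integer k ≥ 0.
k=0: 17.12 kHz.
k=1: 35.84 kHz, 70.08 kHz.
k=2: 88.8 kHz, 123.04 kHz.
k=3: 141.76 kHz, 176 kHz.
k=4: 194.72 kHz, 228.96 kHz.
Within [43.38 kHz, 175.24 kHz]: 70.08 kHz, 88.8 kHz, 123.04 kHz, 141.76 kHz.

70.08 kHz, 88.8 kHz, 123.04 kHz, 141.76 kHz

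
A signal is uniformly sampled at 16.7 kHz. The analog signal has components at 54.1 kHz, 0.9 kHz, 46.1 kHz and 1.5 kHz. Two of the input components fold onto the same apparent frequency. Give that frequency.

4 kHz

fs/2 = 8.35 kHz.
54.1 kHz mod fs = 4 kHz.
4 kHz ≤ fs/2 = 8.35 kHz, appears at 4 kHz.
0.9 kHz ≤ fs/2 = 8.35 kHz, passes unchanged.
46.1 kHz mod fs = 12.7 kHz.
12.7 kHz > fs/2 = 8.35 kHz, folds to fs − 12.7 kHz = 4 kHz.
1.5 kHz ≤ fs/2 = 8.35 kHz, passes unchanged.
46.1 kHz and 54.1 kHz both map to 4 kHz.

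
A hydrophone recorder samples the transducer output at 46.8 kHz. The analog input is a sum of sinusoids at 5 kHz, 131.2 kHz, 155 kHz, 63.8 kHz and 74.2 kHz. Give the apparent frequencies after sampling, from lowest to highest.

5 kHz, 9.2 kHz, 14.6 kHz, 17 kHz, 19.4 kHz

fs/2 = 23.4 kHz.
5 kHz ≤ fs/2 = 23.4 kHz, passes unchanged.
131.2 kHz mod fs = 37.6 kHz.
37.6 kHz > fs/2 = 23.4 kHz, folds to fs − 37.6 kHz = 9.2 kHz.
155 kHz mod fs = 14.6 kHz.
14.6 kHz ≤ fs/2 = 23.4 kHz, appears at 14.6 kHz.
63.8 kHz mod fs = 17 kHz.
17 kHz ≤ fs/2 = 23.4 kHz, appears at 17 kHz.
74.2 kHz mod fs = 27.4 kHz.
27.4 kHz > fs/2 = 23.4 kHz, folds to fs − 27.4 kHz = 19.4 kHz.
Distinct values: {5 kHz, 9.2 kHz, 14.6 kHz, 17 kHz, 19.4 kHz}.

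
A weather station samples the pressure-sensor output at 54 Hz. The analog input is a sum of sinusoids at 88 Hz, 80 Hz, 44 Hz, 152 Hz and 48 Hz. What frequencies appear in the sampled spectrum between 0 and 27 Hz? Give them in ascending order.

fs/2 = 27 Hz.
88 Hz mod fs = 34 Hz.
34 Hz > fs/2 = 27 Hz, folds to fs − 34 Hz = 20 Hz.
80 Hz mod fs = 26 Hz.
26 Hz ≤ fs/2 = 27 Hz, appears at 26 Hz.
44 Hz > fs/2 = 27 Hz, folds to fs − 44 Hz = 10 Hz.
152 Hz mod fs = 44 Hz.
44 Hz > fs/2 = 27 Hz, folds to fs − 44 Hz = 10 Hz.
48 Hz > fs/2 = 27 Hz, folds to fs − 48 Hz = 6 Hz.
Distinct values: {6 Hz, 10 Hz, 20 Hz, 26 Hz}.

6 Hz, 10 Hz, 20 Hz, 26 Hz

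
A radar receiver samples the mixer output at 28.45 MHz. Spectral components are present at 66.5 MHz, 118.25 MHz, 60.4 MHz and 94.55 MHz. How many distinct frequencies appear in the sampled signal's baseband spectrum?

fs/2 = 14.225 MHz.
66.5 MHz mod fs = 9.6 MHz.
9.6 MHz ≤ fs/2 = 14.225 MHz, appears at 9.6 MHz.
118.25 MHz mod fs = 4.45 MHz.
4.45 MHz ≤ fs/2 = 14.225 MHz, appears at 4.45 MHz.
60.4 MHz mod fs = 3.5 MHz.
3.5 MHz ≤ fs/2 = 14.225 MHz, appears at 3.5 MHz.
94.55 MHz mod fs = 9.2 MHz.
9.2 MHz ≤ fs/2 = 14.225 MHz, appears at 9.2 MHz.
Distinct values: {3.5 MHz, 4.45 MHz, 9.2 MHz, 9.6 MHz} → 4.

4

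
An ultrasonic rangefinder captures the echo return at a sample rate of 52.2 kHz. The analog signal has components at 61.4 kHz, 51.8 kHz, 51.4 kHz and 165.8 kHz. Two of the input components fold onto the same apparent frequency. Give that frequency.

fs/2 = 26.1 kHz.
61.4 kHz mod fs = 9.2 kHz.
9.2 kHz ≤ fs/2 = 26.1 kHz, appears at 9.2 kHz.
51.8 kHz > fs/2 = 26.1 kHz, folds to fs − 51.8 kHz = 0.4 kHz.
51.4 kHz > fs/2 = 26.1 kHz, folds to fs − 51.4 kHz = 0.8 kHz.
165.8 kHz mod fs = 9.2 kHz.
9.2 kHz ≤ fs/2 = 26.1 kHz, appears at 9.2 kHz.
61.4 kHz and 165.8 kHz both map to 9.2 kHz.

9.2 kHz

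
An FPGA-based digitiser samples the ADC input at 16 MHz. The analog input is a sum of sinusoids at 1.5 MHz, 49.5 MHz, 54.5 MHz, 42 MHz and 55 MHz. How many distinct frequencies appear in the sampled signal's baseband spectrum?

fs/2 = 8 MHz.
1.5 MHz ≤ fs/2 = 8 MHz, passes unchanged.
49.5 MHz mod fs = 1.5 MHz.
1.5 MHz ≤ fs/2 = 8 MHz, appears at 1.5 MHz.
54.5 MHz mod fs = 6.5 MHz.
6.5 MHz ≤ fs/2 = 8 MHz, appears at 6.5 MHz.
42 MHz mod fs = 10 MHz.
10 MHz > fs/2 = 8 MHz, folds to fs − 10 MHz = 6 MHz.
55 MHz mod fs = 7 MHz.
7 MHz ≤ fs/2 = 8 MHz, appears at 7 MHz.
Distinct values: {1.5 MHz, 6 MHz, 6.5 MHz, 7 MHz} → 4.

4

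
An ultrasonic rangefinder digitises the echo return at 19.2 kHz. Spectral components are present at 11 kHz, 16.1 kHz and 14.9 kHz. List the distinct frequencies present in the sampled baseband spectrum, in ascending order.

3.1 kHz, 4.3 kHz, 8.2 kHz

fs/2 = 9.6 kHz.
11 kHz > fs/2 = 9.6 kHz, folds to fs − 11 kHz = 8.2 kHz.
16.1 kHz > fs/2 = 9.6 kHz, folds to fs − 16.1 kHz = 3.1 kHz.
14.9 kHz > fs/2 = 9.6 kHz, folds to fs − 14.9 kHz = 4.3 kHz.
Distinct values: {3.1 kHz, 4.3 kHz, 8.2 kHz}.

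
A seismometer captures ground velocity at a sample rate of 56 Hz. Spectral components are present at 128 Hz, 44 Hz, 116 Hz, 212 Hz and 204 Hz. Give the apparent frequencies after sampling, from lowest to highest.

4 Hz, 12 Hz, 16 Hz, 20 Hz

fs/2 = 28 Hz.
128 Hz mod fs = 16 Hz.
16 Hz ≤ fs/2 = 28 Hz, appears at 16 Hz.
44 Hz > fs/2 = 28 Hz, folds to fs − 44 Hz = 12 Hz.
116 Hz mod fs = 4 Hz.
4 Hz ≤ fs/2 = 28 Hz, appears at 4 Hz.
212 Hz mod fs = 44 Hz.
44 Hz > fs/2 = 28 Hz, folds to fs − 44 Hz = 12 Hz.
204 Hz mod fs = 36 Hz.
36 Hz > fs/2 = 28 Hz, folds to fs − 36 Hz = 20 Hz.
Distinct values: {4 Hz, 12 Hz, 16 Hz, 20 Hz}.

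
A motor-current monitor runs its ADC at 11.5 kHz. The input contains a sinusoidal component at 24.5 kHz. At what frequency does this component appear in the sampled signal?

24.5 kHz mod fs = 1.5 kHz.
1.5 kHz ≤ fs/2 = 5.75 kHz, appears at 1.5 kHz.

1.5 kHz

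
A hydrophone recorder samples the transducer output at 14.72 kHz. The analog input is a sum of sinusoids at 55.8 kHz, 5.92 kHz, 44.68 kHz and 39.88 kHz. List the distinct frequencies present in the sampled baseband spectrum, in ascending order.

0.52 kHz, 3.08 kHz, 4.28 kHz, 5.92 kHz

fs/2 = 7.36 kHz.
55.8 kHz mod fs = 11.64 kHz.
11.64 kHz > fs/2 = 7.36 kHz, folds to fs − 11.64 kHz = 3.08 kHz.
5.92 kHz ≤ fs/2 = 7.36 kHz, passes unchanged.
44.68 kHz mod fs = 0.52 kHz.
0.52 kHz ≤ fs/2 = 7.36 kHz, appears at 0.52 kHz.
39.88 kHz mod fs = 10.44 kHz.
10.44 kHz > fs/2 = 7.36 kHz, folds to fs − 10.44 kHz = 4.28 kHz.
Distinct values: {0.52 kHz, 3.08 kHz, 4.28 kHz, 5.92 kHz}.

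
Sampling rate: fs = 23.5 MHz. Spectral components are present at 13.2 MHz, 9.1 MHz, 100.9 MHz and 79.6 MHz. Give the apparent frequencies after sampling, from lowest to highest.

6.9 MHz, 9.1 MHz, 10.3 MHz

fs/2 = 11.75 MHz.
13.2 MHz > fs/2 = 11.75 MHz, folds to fs − 13.2 MHz = 10.3 MHz.
9.1 MHz ≤ fs/2 = 11.75 MHz, passes unchanged.
100.9 MHz mod fs = 6.9 MHz.
6.9 MHz ≤ fs/2 = 11.75 MHz, appears at 6.9 MHz.
79.6 MHz mod fs = 9.1 MHz.
9.1 MHz ≤ fs/2 = 11.75 MHz, appears at 9.1 MHz.
Distinct values: {6.9 MHz, 9.1 MHz, 10.3 MHz}.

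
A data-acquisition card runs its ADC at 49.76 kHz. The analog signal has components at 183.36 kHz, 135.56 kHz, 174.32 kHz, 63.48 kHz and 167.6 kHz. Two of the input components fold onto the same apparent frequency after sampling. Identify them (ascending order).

fs/2 = 24.88 kHz.
183.36 kHz mod fs = 34.08 kHz.
34.08 kHz > fs/2 = 24.88 kHz, folds to fs − 34.08 kHz = 15.68 kHz.
135.56 kHz mod fs = 36.04 kHz.
36.04 kHz > fs/2 = 24.88 kHz, folds to fs − 36.04 kHz = 13.72 kHz.
174.32 kHz mod fs = 25.04 kHz.
25.04 kHz > fs/2 = 24.88 kHz, folds to fs − 25.04 kHz = 24.72 kHz.
63.48 kHz mod fs = 13.72 kHz.
13.72 kHz ≤ fs/2 = 24.88 kHz, appears at 13.72 kHz.
167.6 kHz mod fs = 18.32 kHz.
18.32 kHz ≤ fs/2 = 24.88 kHz, appears at 18.32 kHz.
63.48 kHz and 135.56 kHz both map to 13.72 kHz.

63.48 kHz, 135.56 kHz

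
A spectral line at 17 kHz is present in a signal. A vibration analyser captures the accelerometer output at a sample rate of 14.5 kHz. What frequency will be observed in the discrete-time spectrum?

2.5 kHz

17 kHz mod fs = 2.5 kHz.
2.5 kHz ≤ fs/2 = 7.25 kHz, appears at 2.5 kHz.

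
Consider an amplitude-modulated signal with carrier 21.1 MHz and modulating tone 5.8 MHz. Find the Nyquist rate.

53.8 MHz

AM sidebands sit at fc ± fm = 15.3 MHz and 26.9 MHz.
Highest-frequency component: 26.9 MHz.
Nyquist rate = 2 × 26.9 MHz = 53.8 MHz.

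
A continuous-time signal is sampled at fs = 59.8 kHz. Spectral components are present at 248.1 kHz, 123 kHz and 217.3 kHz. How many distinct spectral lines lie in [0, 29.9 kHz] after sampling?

3

fs/2 = 29.9 kHz.
248.1 kHz mod fs = 8.9 kHz.
8.9 kHz ≤ fs/2 = 29.9 kHz, appears at 8.9 kHz.
123 kHz mod fs = 3.4 kHz.
3.4 kHz ≤ fs/2 = 29.9 kHz, appears at 3.4 kHz.
217.3 kHz mod fs = 37.9 kHz.
37.9 kHz > fs/2 = 29.9 kHz, folds to fs − 37.9 kHz = 21.9 kHz.
Distinct values: {3.4 kHz, 8.9 kHz, 21.9 kHz} → 3.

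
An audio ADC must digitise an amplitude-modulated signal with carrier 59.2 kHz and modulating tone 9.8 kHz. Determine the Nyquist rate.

138 kHz

AM sidebands sit at fc ± fm = 49.4 kHz and 69 kHz.
Highest-frequency component: 69 kHz.
Nyquist rate = 2 × 69 kHz = 138 kHz.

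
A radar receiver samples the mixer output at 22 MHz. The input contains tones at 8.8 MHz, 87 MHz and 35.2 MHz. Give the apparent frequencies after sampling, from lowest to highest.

1 MHz, 8.8 MHz

fs/2 = 11 MHz.
8.8 MHz ≤ fs/2 = 11 MHz, passes unchanged.
87 MHz mod fs = 21 MHz.
21 MHz > fs/2 = 11 MHz, folds to fs − 21 MHz = 1 MHz.
35.2 MHz mod fs = 13.2 MHz.
13.2 MHz > fs/2 = 11 MHz, folds to fs − 13.2 MHz = 8.8 MHz.
Distinct values: {1 MHz, 8.8 MHz}.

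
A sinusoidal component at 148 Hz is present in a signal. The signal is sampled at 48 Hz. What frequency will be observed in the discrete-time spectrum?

4 Hz

148 Hz mod fs = 4 Hz.
4 Hz ≤ fs/2 = 24 Hz, appears at 4 Hz.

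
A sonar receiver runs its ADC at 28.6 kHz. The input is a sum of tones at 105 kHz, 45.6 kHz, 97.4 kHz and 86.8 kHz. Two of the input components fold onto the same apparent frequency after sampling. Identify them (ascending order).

fs/2 = 14.3 kHz.
105 kHz mod fs = 19.2 kHz.
19.2 kHz > fs/2 = 14.3 kHz, folds to fs − 19.2 kHz = 9.4 kHz.
45.6 kHz mod fs = 17 kHz.
17 kHz > fs/2 = 14.3 kHz, folds to fs − 17 kHz = 11.6 kHz.
97.4 kHz mod fs = 11.6 kHz.
11.6 kHz ≤ fs/2 = 14.3 kHz, appears at 11.6 kHz.
86.8 kHz mod fs = 1 kHz.
1 kHz ≤ fs/2 = 14.3 kHz, appears at 1 kHz.
45.6 kHz and 97.4 kHz both map to 11.6 kHz.

45.6 kHz, 97.4 kHz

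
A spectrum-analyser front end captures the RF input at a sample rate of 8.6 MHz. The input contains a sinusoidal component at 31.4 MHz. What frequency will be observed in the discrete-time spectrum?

31.4 MHz mod fs = 5.6 MHz.
5.6 MHz > fs/2 = 4.3 MHz, folds to fs − 5.6 MHz = 3 MHz.

3 MHz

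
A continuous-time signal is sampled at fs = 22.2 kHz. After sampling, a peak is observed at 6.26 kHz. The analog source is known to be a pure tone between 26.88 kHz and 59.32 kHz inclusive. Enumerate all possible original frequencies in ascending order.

Frequencies that alias to 6.26 kHz are k·fs ± 6.26 kHz for integer k ≥ 0.
k=0: 6.26 kHz.
k=1: 15.94 kHz, 28.46 kHz.
k=2: 38.14 kHz, 50.66 kHz.
k=3: 60.34 kHz, 72.86 kHz.
Within [26.88 kHz, 59.32 kHz]: 28.46 kHz, 38.14 kHz, 50.66 kHz.

28.46 kHz, 38.14 kHz, 50.66 kHz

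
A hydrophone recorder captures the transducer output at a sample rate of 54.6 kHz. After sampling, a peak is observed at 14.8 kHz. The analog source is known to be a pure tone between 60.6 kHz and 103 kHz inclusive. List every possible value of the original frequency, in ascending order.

69.4 kHz, 94.4 kHz

Frequencies that alias to 14.8 kHz are k·fs ± 14.8 kHz for integer k ≥ 0.
k=0: 14.8 kHz.
k=1: 39.8 kHz, 69.4 kHz.
k=2: 94.4 kHz, 124 kHz.
k=3: 149 kHz, 178.6 kHz.
Within [60.6 kHz, 103 kHz]: 69.4 kHz, 94.4 kHz.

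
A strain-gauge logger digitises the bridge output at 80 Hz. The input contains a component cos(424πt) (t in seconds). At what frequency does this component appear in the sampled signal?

ω = 424π rad/s → f = ω/(2π) = 212 Hz.
212 Hz mod fs = 52 Hz.
52 Hz > fs/2 = 40 Hz, folds to fs − 52 Hz = 28 Hz.

28 Hz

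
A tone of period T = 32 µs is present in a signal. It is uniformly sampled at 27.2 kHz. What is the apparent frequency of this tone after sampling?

4.05 kHz

T = 32 µs → f = 1/T = 31.25 kHz.
31.25 kHz mod fs = 4.05 kHz.
4.05 kHz ≤ fs/2 = 13.6 kHz, appears at 4.05 kHz.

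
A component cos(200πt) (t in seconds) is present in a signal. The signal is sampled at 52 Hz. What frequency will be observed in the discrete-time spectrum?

ω = 200π rad/s → f = ω/(2π) = 100 Hz.
100 Hz mod fs = 48 Hz.
48 Hz > fs/2 = 26 Hz, folds to fs − 48 Hz = 4 Hz.

4 Hz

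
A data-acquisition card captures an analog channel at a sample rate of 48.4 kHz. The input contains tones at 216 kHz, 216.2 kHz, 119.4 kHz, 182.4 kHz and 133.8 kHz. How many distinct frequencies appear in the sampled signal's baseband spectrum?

fs/2 = 24.2 kHz.
216 kHz mod fs = 22.4 kHz.
22.4 kHz ≤ fs/2 = 24.2 kHz, appears at 22.4 kHz.
216.2 kHz mod fs = 22.6 kHz.
22.6 kHz ≤ fs/2 = 24.2 kHz, appears at 22.6 kHz.
119.4 kHz mod fs = 22.6 kHz.
22.6 kHz ≤ fs/2 = 24.2 kHz, appears at 22.6 kHz.
182.4 kHz mod fs = 37.2 kHz.
37.2 kHz > fs/2 = 24.2 kHz, folds to fs − 37.2 kHz = 11.2 kHz.
133.8 kHz mod fs = 37 kHz.
37 kHz > fs/2 = 24.2 kHz, folds to fs − 37 kHz = 11.4 kHz.
Distinct values: {11.2 kHz, 11.4 kHz, 22.4 kHz, 22.6 kHz} → 4.

4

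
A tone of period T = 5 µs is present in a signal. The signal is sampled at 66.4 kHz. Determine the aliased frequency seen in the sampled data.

T = 5 µs → f = 1/T = 200 kHz.
200 kHz mod fs = 0.8 kHz.
0.8 kHz ≤ fs/2 = 33.2 kHz, appears at 0.8 kHz.

0.8 kHz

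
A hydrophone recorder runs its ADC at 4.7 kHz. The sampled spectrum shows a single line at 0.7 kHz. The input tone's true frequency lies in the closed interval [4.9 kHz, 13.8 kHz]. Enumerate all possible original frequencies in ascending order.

5.4 kHz, 8.7 kHz, 10.1 kHz, 13.4 kHz

Frequencies that alias to 0.7 kHz are k·fs ± 0.7 kHz for integer k ≥ 0.
k=0: 0.7 kHz.
k=1: 4 kHz, 5.4 kHz.
k=2: 8.7 kHz, 10.1 kHz.
k=3: 13.4 kHz, 14.8 kHz.
k=4: 18.1 kHz, 19.5 kHz.
Within [4.9 kHz, 13.8 kHz]: 5.4 kHz, 8.7 kHz, 10.1 kHz, 13.4 kHz.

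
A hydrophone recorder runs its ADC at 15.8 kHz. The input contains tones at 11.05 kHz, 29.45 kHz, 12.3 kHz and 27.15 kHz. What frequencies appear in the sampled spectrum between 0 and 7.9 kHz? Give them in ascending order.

2.15 kHz, 3.5 kHz, 4.45 kHz, 4.75 kHz

fs/2 = 7.9 kHz.
11.05 kHz > fs/2 = 7.9 kHz, folds to fs − 11.05 kHz = 4.75 kHz.
29.45 kHz mod fs = 13.65 kHz.
13.65 kHz > fs/2 = 7.9 kHz, folds to fs − 13.65 kHz = 2.15 kHz.
12.3 kHz > fs/2 = 7.9 kHz, folds to fs − 12.3 kHz = 3.5 kHz.
27.15 kHz mod fs = 11.35 kHz.
11.35 kHz > fs/2 = 7.9 kHz, folds to fs − 11.35 kHz = 4.45 kHz.
Distinct values: {2.15 kHz, 3.5 kHz, 4.45 kHz, 4.75 kHz}.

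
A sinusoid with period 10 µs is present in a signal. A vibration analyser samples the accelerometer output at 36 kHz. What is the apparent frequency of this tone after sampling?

T = 10 µs → f = 1/T = 100 kHz.
100 kHz mod fs = 28 kHz.
28 kHz > fs/2 = 18 kHz, folds to fs − 28 kHz = 8 kHz.

8 kHz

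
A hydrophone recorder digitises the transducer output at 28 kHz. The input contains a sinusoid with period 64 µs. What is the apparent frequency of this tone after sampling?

12.375 kHz

T = 64 µs → f = 1/T = 15.625 kHz.
15.625 kHz > fs/2 = 14 kHz, folds to fs − 15.625 kHz = 12.375 kHz.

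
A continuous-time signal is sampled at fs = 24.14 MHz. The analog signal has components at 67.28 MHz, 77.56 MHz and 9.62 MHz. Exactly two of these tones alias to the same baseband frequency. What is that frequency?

fs/2 = 12.07 MHz.
67.28 MHz mod fs = 19 MHz.
19 MHz > fs/2 = 12.07 MHz, folds to fs − 19 MHz = 5.14 MHz.
77.56 MHz mod fs = 5.14 MHz.
5.14 MHz ≤ fs/2 = 12.07 MHz, appears at 5.14 MHz.
9.62 MHz ≤ fs/2 = 12.07 MHz, passes unchanged.
67.28 MHz and 77.56 MHz both map to 5.14 MHz.

5.14 MHz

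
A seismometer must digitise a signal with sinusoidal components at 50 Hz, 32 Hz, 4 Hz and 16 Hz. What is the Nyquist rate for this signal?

100 Hz

Highest-frequency component: 50 Hz.
Nyquist rate = 2 × 50 Hz = 100 Hz.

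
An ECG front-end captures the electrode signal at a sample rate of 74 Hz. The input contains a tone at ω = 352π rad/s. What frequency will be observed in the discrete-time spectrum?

28 Hz

ω = 352π rad/s → f = ω/(2π) = 176 Hz.
176 Hz mod fs = 28 Hz.
28 Hz ≤ fs/2 = 37 Hz, appears at 28 Hz.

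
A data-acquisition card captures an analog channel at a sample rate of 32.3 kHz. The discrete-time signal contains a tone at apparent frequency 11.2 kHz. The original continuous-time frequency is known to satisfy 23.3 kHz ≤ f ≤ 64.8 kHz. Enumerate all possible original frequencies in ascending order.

43.5 kHz, 53.4 kHz

Frequencies that alias to 11.2 kHz are k·fs ± 11.2 kHz for integer k ≥ 0.
k=0: 11.2 kHz.
k=1: 21.1 kHz, 43.5 kHz.
k=2: 53.4 kHz, 75.8 kHz.
k=3: 85.7 kHz, 108.1 kHz.
Within [23.3 kHz, 64.8 kHz]: 43.5 kHz, 53.4 kHz.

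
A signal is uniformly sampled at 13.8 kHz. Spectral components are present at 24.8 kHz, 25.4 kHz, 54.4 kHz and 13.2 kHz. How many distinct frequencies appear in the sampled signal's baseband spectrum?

fs/2 = 6.9 kHz.
24.8 kHz mod fs = 11 kHz.
11 kHz > fs/2 = 6.9 kHz, folds to fs − 11 kHz = 2.8 kHz.
25.4 kHz mod fs = 11.6 kHz.
11.6 kHz > fs/2 = 6.9 kHz, folds to fs − 11.6 kHz = 2.2 kHz.
54.4 kHz mod fs = 13 kHz.
13 kHz > fs/2 = 6.9 kHz, folds to fs − 13 kHz = 0.8 kHz.
13.2 kHz > fs/2 = 6.9 kHz, folds to fs − 13.2 kHz = 0.6 kHz.
Distinct values: {0.6 kHz, 0.8 kHz, 2.2 kHz, 2.8 kHz} → 4.

4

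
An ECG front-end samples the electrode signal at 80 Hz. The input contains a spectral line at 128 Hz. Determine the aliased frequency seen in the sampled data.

128 Hz mod fs = 48 Hz.
48 Hz > fs/2 = 40 Hz, folds to fs − 48 Hz = 32 Hz.

32 Hz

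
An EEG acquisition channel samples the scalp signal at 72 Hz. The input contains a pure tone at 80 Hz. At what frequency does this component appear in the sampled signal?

80 Hz mod fs = 8 Hz.
8 Hz ≤ fs/2 = 36 Hz, appears at 8 Hz.

8 Hz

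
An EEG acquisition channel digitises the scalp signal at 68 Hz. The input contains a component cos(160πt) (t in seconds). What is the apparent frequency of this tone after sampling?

12 Hz

ω = 160π rad/s → f = ω/(2π) = 80 Hz.
80 Hz mod fs = 12 Hz.
12 Hz ≤ fs/2 = 34 Hz, appears at 12 Hz.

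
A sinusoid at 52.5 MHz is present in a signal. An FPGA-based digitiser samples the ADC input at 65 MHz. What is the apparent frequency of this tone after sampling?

12.5 MHz

52.5 MHz > fs/2 = 32.5 MHz, folds to fs − 52.5 MHz = 12.5 MHz.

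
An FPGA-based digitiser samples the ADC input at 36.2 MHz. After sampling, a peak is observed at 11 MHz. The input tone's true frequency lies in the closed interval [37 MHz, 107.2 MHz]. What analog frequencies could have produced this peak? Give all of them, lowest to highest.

Frequencies that alias to 11 MHz are k·fs ± 11 MHz for integer k ≥ 0.
k=0: 11 MHz.
k=1: 25.2 MHz, 47.2 MHz.
k=2: 61.4 MHz, 83.4 MHz.
k=3: 97.6 MHz, 119.6 MHz.
k=4: 133.8 MHz, 155.8 MHz.
Within [37 MHz, 107.2 MHz]: 47.2 MHz, 61.4 MHz, 83.4 MHz, 97.6 MHz.

47.2 MHz, 61.4 MHz, 83.4 MHz, 97.6 MHz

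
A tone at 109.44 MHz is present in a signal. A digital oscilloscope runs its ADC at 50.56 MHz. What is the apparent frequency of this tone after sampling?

109.44 MHz mod fs = 8.32 MHz.
8.32 MHz ≤ fs/2 = 25.28 MHz, appears at 8.32 MHz.

8.32 MHz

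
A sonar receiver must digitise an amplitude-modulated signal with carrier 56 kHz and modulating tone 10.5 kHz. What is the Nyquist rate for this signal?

AM sidebands sit at fc ± fm = 45.5 kHz and 66.5 kHz.
Highest-frequency component: 66.5 kHz.
Nyquist rate = 2 × 66.5 kHz = 133 kHz.

133 kHz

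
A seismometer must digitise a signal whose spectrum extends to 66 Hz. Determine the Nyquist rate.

132 Hz

Nyquist rate = 2 × 66 Hz = 132 Hz.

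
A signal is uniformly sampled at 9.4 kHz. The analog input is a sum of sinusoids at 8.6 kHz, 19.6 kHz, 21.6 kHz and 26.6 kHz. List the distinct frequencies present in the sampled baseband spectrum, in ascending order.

0.8 kHz, 1.6 kHz, 2.8 kHz

fs/2 = 4.7 kHz.
8.6 kHz > fs/2 = 4.7 kHz, folds to fs − 8.6 kHz = 0.8 kHz.
19.6 kHz mod fs = 0.8 kHz.
0.8 kHz ≤ fs/2 = 4.7 kHz, appears at 0.8 kHz.
21.6 kHz mod fs = 2.8 kHz.
2.8 kHz ≤ fs/2 = 4.7 kHz, appears at 2.8 kHz.
26.6 kHz mod fs = 7.8 kHz.
7.8 kHz > fs/2 = 4.7 kHz, folds to fs − 7.8 kHz = 1.6 kHz.
Distinct values: {0.8 kHz, 1.6 kHz, 2.8 kHz}.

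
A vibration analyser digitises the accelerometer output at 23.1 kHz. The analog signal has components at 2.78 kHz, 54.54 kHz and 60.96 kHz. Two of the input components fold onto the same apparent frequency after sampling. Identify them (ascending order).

fs/2 = 11.55 kHz.
2.78 kHz ≤ fs/2 = 11.55 kHz, passes unchanged.
54.54 kHz mod fs = 8.34 kHz.
8.34 kHz ≤ fs/2 = 11.55 kHz, appears at 8.34 kHz.
60.96 kHz mod fs = 14.76 kHz.
14.76 kHz > fs/2 = 11.55 kHz, folds to fs − 14.76 kHz = 8.34 kHz.
54.54 kHz and 60.96 kHz both map to 8.34 kHz.

54.54 kHz, 60.96 kHz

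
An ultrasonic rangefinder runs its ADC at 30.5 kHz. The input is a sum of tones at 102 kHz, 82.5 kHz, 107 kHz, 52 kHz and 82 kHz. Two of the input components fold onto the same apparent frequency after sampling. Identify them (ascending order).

52 kHz, 82.5 kHz

fs/2 = 15.25 kHz.
102 kHz mod fs = 10.5 kHz.
10.5 kHz ≤ fs/2 = 15.25 kHz, appears at 10.5 kHz.
82.5 kHz mod fs = 21.5 kHz.
21.5 kHz > fs/2 = 15.25 kHz, folds to fs − 21.5 kHz = 9 kHz.
107 kHz mod fs = 15.5 kHz.
15.5 kHz > fs/2 = 15.25 kHz, folds to fs − 15.5 kHz = 15 kHz.
52 kHz mod fs = 21.5 kHz.
21.5 kHz > fs/2 = 15.25 kHz, folds to fs − 21.5 kHz = 9 kHz.
82 kHz mod fs = 21 kHz.
21 kHz > fs/2 = 15.25 kHz, folds to fs − 21 kHz = 9.5 kHz.
52 kHz and 82.5 kHz both map to 9 kHz.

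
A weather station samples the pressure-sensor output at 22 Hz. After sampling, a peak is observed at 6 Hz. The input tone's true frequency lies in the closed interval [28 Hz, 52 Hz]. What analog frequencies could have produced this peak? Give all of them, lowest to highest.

28 Hz, 38 Hz, 50 Hz

Frequencies that alias to 6 Hz are k·fs ± 6 Hz for integer k ≥ 0.
k=0: 6 Hz.
k=1: 16 Hz, 28 Hz.
k=2: 38 Hz, 50 Hz.
k=3: 60 Hz, 72 Hz.
Within [28 Hz, 52 Hz]: 28 Hz, 38 Hz, 50 Hz.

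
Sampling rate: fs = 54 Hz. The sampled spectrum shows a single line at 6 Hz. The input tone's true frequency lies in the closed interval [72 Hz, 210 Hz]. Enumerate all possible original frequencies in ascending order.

102 Hz, 114 Hz, 156 Hz, 168 Hz, 210 Hz

Frequencies that alias to 6 Hz are k·fs ± 6 Hz for integer k ≥ 0.
k=0: 6 Hz.
k=1: 48 Hz, 60 Hz.
k=2: 102 Hz, 114 Hz.
k=3: 156 Hz, 168 Hz.
k=4: 210 Hz, 222 Hz.
k=5: 264 Hz, 276 Hz.
Within [72 Hz, 210 Hz]: 102 Hz, 114 Hz, 156 Hz, 168 Hz, 210 Hz.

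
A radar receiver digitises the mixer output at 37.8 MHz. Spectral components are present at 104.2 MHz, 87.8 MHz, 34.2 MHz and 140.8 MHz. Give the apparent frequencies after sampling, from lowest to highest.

3.6 MHz, 9.2 MHz, 10.4 MHz, 12.2 MHz

fs/2 = 18.9 MHz.
104.2 MHz mod fs = 28.6 MHz.
28.6 MHz > fs/2 = 18.9 MHz, folds to fs − 28.6 MHz = 9.2 MHz.
87.8 MHz mod fs = 12.2 MHz.
12.2 MHz ≤ fs/2 = 18.9 MHz, appears at 12.2 MHz.
34.2 MHz > fs/2 = 18.9 MHz, folds to fs − 34.2 MHz = 3.6 MHz.
140.8 MHz mod fs = 27.4 MHz.
27.4 MHz > fs/2 = 18.9 MHz, folds to fs − 27.4 MHz = 10.4 MHz.
Distinct values: {3.6 MHz, 9.2 MHz, 10.4 MHz, 12.2 MHz}.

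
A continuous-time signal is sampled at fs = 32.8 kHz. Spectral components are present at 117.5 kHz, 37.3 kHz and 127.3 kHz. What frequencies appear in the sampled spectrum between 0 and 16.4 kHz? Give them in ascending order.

3.9 kHz, 4.5 kHz, 13.7 kHz

fs/2 = 16.4 kHz.
117.5 kHz mod fs = 19.1 kHz.
19.1 kHz > fs/2 = 16.4 kHz, folds to fs − 19.1 kHz = 13.7 kHz.
37.3 kHz mod fs = 4.5 kHz.
4.5 kHz ≤ fs/2 = 16.4 kHz, appears at 4.5 kHz.
127.3 kHz mod fs = 28.9 kHz.
28.9 kHz > fs/2 = 16.4 kHz, folds to fs − 28.9 kHz = 3.9 kHz.
Distinct values: {3.9 kHz, 4.5 kHz, 13.7 kHz}.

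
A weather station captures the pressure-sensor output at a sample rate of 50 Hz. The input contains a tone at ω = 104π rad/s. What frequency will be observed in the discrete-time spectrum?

2 Hz

ω = 104π rad/s → f = ω/(2π) = 52 Hz.
52 Hz mod fs = 2 Hz.
2 Hz ≤ fs/2 = 25 Hz, appears at 2 Hz.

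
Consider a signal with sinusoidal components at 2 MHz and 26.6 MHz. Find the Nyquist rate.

53.2 MHz

Highest-frequency component: 26.6 MHz.
Nyquist rate = 2 × 26.6 MHz = 53.2 MHz.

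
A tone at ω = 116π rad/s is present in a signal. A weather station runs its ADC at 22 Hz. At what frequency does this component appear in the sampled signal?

8 Hz

ω = 116π rad/s → f = ω/(2π) = 58 Hz.
58 Hz mod fs = 14 Hz.
14 Hz > fs/2 = 11 Hz, folds to fs − 14 Hz = 8 Hz.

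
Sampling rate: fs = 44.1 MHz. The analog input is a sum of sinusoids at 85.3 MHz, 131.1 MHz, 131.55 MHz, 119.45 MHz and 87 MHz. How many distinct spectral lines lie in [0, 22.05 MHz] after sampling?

4

fs/2 = 22.05 MHz.
85.3 MHz mod fs = 41.2 MHz.
41.2 MHz > fs/2 = 22.05 MHz, folds to fs − 41.2 MHz = 2.9 MHz.
131.1 MHz mod fs = 42.9 MHz.
42.9 MHz > fs/2 = 22.05 MHz, folds to fs − 42.9 MHz = 1.2 MHz.
131.55 MHz mod fs = 43.35 MHz.
43.35 MHz > fs/2 = 22.05 MHz, folds to fs − 43.35 MHz = 0.75 MHz.
119.45 MHz mod fs = 31.25 MHz.
31.25 MHz > fs/2 = 22.05 MHz, folds to fs − 31.25 MHz = 12.85 MHz.
87 MHz mod fs = 42.9 MHz.
42.9 MHz > fs/2 = 22.05 MHz, folds to fs − 42.9 MHz = 1.2 MHz.
Distinct values: {0.75 MHz, 1.2 MHz, 2.9 MHz, 12.85 MHz} → 4.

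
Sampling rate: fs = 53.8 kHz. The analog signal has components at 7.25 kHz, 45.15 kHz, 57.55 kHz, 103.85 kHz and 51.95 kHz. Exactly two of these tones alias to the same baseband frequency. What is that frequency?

3.75 kHz

fs/2 = 26.9 kHz.
7.25 kHz ≤ fs/2 = 26.9 kHz, passes unchanged.
45.15 kHz > fs/2 = 26.9 kHz, folds to fs − 45.15 kHz = 8.65 kHz.
57.55 kHz mod fs = 3.75 kHz.
3.75 kHz ≤ fs/2 = 26.9 kHz, appears at 3.75 kHz.
103.85 kHz mod fs = 50.05 kHz.
50.05 kHz > fs/2 = 26.9 kHz, folds to fs − 50.05 kHz = 3.75 kHz.
51.95 kHz > fs/2 = 26.9 kHz, folds to fs − 51.95 kHz = 1.85 kHz.
57.55 kHz and 103.85 kHz both map to 3.75 kHz.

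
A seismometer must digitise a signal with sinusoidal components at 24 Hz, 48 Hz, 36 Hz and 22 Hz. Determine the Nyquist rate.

Highest-frequency component: 48 Hz.
Nyquist rate = 2 × 48 Hz = 96 Hz.

96 Hz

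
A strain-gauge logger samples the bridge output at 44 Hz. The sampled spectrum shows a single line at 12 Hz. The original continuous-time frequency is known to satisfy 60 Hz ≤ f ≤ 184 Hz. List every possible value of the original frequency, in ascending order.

Frequencies that alias to 12 Hz are k·fs ± 12 Hz for integer k ≥ 0.
k=0: 12 Hz.
k=1: 32 Hz, 56 Hz.
k=2: 76 Hz, 100 Hz.
k=3: 120 Hz, 144 Hz.
k=4: 164 Hz, 188 Hz.
k=5: 208 Hz, 232 Hz.
Within [60 Hz, 184 Hz]: 76 Hz, 100 Hz, 120 Hz, 144 Hz, 164 Hz.

76 Hz, 100 Hz, 120 Hz, 144 Hz, 164 Hz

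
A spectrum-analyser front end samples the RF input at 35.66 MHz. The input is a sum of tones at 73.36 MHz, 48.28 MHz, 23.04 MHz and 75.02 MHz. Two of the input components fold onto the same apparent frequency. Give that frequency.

fs/2 = 17.83 MHz.
73.36 MHz mod fs = 2.04 MHz.
2.04 MHz ≤ fs/2 = 17.83 MHz, appears at 2.04 MHz.
48.28 MHz mod fs = 12.62 MHz.
12.62 MHz ≤ fs/2 = 17.83 MHz, appears at 12.62 MHz.
23.04 MHz > fs/2 = 17.83 MHz, folds to fs − 23.04 MHz = 12.62 MHz.
75.02 MHz mod fs = 3.7 MHz.
3.7 MHz ≤ fs/2 = 17.83 MHz, appears at 3.7 MHz.
23.04 MHz and 48.28 MHz both map to 12.62 MHz.

12.62 MHz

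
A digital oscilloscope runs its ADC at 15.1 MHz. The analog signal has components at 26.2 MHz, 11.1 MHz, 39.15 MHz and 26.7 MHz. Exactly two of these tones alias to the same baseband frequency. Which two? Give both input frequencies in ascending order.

11.1 MHz, 26.2 MHz

fs/2 = 7.55 MHz.
26.2 MHz mod fs = 11.1 MHz.
11.1 MHz > fs/2 = 7.55 MHz, folds to fs − 11.1 MHz = 4 MHz.
11.1 MHz > fs/2 = 7.55 MHz, folds to fs − 11.1 MHz = 4 MHz.
39.15 MHz mod fs = 8.95 MHz.
8.95 MHz > fs/2 = 7.55 MHz, folds to fs − 8.95 MHz = 6.15 MHz.
26.7 MHz mod fs = 11.6 MHz.
11.6 MHz > fs/2 = 7.55 MHz, folds to fs − 11.6 MHz = 3.5 MHz.
11.1 MHz and 26.2 MHz both map to 4 MHz.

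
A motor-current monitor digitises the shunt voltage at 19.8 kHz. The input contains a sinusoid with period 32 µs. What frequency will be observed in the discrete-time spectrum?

8.35 kHz

T = 32 µs → f = 1/T = 31.25 kHz.
31.25 kHz mod fs = 11.45 kHz.
11.45 kHz > fs/2 = 9.9 kHz, folds to fs − 11.45 kHz = 8.35 kHz.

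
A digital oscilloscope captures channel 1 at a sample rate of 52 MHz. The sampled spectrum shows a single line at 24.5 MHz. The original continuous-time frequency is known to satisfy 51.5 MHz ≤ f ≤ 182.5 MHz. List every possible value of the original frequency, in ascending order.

76.5 MHz, 79.5 MHz, 128.5 MHz, 131.5 MHz, 180.5 MHz

Frequencies that alias to 24.5 MHz are k·fs ± 24.5 MHz for integer k ≥ 0.
k=0: 24.5 MHz.
k=1: 27.5 MHz, 76.5 MHz.
k=2: 79.5 MHz, 128.5 MHz.
k=3: 131.5 MHz, 180.5 MHz.
k=4: 183.5 MHz, 232.5 MHz.
Within [51.5 MHz, 182.5 MHz]: 76.5 MHz, 79.5 MHz, 128.5 MHz, 131.5 MHz, 180.5 MHz.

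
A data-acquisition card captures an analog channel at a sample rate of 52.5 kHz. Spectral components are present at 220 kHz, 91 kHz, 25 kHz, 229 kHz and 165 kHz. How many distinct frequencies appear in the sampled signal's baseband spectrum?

fs/2 = 26.25 kHz.
220 kHz mod fs = 10 kHz.
10 kHz ≤ fs/2 = 26.25 kHz, appears at 10 kHz.
91 kHz mod fs = 38.5 kHz.
38.5 kHz > fs/2 = 26.25 kHz, folds to fs − 38.5 kHz = 14 kHz.
25 kHz ≤ fs/2 = 26.25 kHz, passes unchanged.
229 kHz mod fs = 19 kHz.
19 kHz ≤ fs/2 = 26.25 kHz, appears at 19 kHz.
165 kHz mod fs = 7.5 kHz.
7.5 kHz ≤ fs/2 = 26.25 kHz, appears at 7.5 kHz.
Distinct values: {7.5 kHz, 10 kHz, 14 kHz, 19 kHz, 25 kHz} → 5.

5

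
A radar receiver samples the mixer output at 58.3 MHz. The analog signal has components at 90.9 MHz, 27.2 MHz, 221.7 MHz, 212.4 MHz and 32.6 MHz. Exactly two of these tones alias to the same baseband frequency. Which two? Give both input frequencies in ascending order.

32.6 MHz, 90.9 MHz

fs/2 = 29.15 MHz.
90.9 MHz mod fs = 32.6 MHz.
32.6 MHz > fs/2 = 29.15 MHz, folds to fs − 32.6 MHz = 25.7 MHz.
27.2 MHz ≤ fs/2 = 29.15 MHz, passes unchanged.
221.7 MHz mod fs = 46.8 MHz.
46.8 MHz > fs/2 = 29.15 MHz, folds to fs − 46.8 MHz = 11.5 MHz.
212.4 MHz mod fs = 37.5 MHz.
37.5 MHz > fs/2 = 29.15 MHz, folds to fs − 37.5 MHz = 20.8 MHz.
32.6 MHz > fs/2 = 29.15 MHz, folds to fs − 32.6 MHz = 25.7 MHz.
32.6 MHz and 90.9 MHz both map to 25.7 MHz.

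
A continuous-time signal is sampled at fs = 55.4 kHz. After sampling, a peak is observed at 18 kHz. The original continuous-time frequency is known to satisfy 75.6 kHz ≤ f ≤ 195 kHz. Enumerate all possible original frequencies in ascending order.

92.8 kHz, 128.8 kHz, 148.2 kHz, 184.2 kHz

Frequencies that alias to 18 kHz are k·fs ± 18 kHz for integer k ≥ 0.
k=0: 18 kHz.
k=1: 37.4 kHz, 73.4 kHz.
k=2: 92.8 kHz, 128.8 kHz.
k=3: 148.2 kHz, 184.2 kHz.
k=4: 203.6 kHz, 239.6 kHz.
Within [75.6 kHz, 195 kHz]: 92.8 kHz, 128.8 kHz, 148.2 kHz, 184.2 kHz.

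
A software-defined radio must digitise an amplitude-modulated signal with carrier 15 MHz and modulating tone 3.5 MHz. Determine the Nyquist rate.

AM sidebands sit at fc ± fm = 11.5 MHz and 18.5 MHz.
Highest-frequency component: 18.5 MHz.
Nyquist rate = 2 × 18.5 MHz = 37 MHz.

37 MHz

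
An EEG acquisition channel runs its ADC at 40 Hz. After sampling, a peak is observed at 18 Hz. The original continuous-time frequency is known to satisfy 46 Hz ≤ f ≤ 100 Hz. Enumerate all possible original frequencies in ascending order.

Frequencies that alias to 18 Hz are k·fs ± 18 Hz for integer k ≥ 0.
k=0: 18 Hz.
k=1: 22 Hz, 58 Hz.
k=2: 62 Hz, 98 Hz.
k=3: 102 Hz, 138 Hz.
Within [46 Hz, 100 Hz]: 58 Hz, 62 Hz, 98 Hz.

58 Hz, 62 Hz, 98 Hz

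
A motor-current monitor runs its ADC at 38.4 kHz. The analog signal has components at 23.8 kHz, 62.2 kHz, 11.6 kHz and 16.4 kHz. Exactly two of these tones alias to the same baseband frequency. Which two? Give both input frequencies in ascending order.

23.8 kHz, 62.2 kHz

fs/2 = 19.2 kHz.
23.8 kHz > fs/2 = 19.2 kHz, folds to fs − 23.8 kHz = 14.6 kHz.
62.2 kHz mod fs = 23.8 kHz.
23.8 kHz > fs/2 = 19.2 kHz, folds to fs − 23.8 kHz = 14.6 kHz.
11.6 kHz ≤ fs/2 = 19.2 kHz, passes unchanged.
16.4 kHz ≤ fs/2 = 19.2 kHz, passes unchanged.
23.8 kHz and 62.2 kHz both map to 14.6 kHz.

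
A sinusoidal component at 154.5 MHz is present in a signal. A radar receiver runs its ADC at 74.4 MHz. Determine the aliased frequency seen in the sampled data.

154.5 MHz mod fs = 5.7 MHz.
5.7 MHz ≤ fs/2 = 37.2 MHz, appears at 5.7 MHz.

5.7 MHz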